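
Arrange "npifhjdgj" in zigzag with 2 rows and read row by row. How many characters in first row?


Zigzag "npifhjdgj" into 2 rows:
Placing characters:
  'n' => row 0
  'p' => row 1
  'i' => row 0
  'f' => row 1
  'h' => row 0
  'j' => row 1
  'd' => row 0
  'g' => row 1
  'j' => row 0
Rows:
  Row 0: "nihdj"
  Row 1: "pfjg"
First row length: 5

5


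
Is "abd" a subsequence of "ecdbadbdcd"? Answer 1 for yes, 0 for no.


Check if "abd" is a subsequence of "ecdbadbdcd"
Greedy scan:
  Position 0 ('e'): no match needed
  Position 1 ('c'): no match needed
  Position 2 ('d'): no match needed
  Position 3 ('b'): no match needed
  Position 4 ('a'): matches sub[0] = 'a'
  Position 5 ('d'): no match needed
  Position 6 ('b'): matches sub[1] = 'b'
  Position 7 ('d'): matches sub[2] = 'd'
  Position 8 ('c'): no match needed
  Position 9 ('d'): no match needed
All 3 characters matched => is a subsequence

1


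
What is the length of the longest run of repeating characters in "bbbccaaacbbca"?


Input: "bbbccaaacbbca"
Scanning for longest run:
  Position 1 ('b'): continues run of 'b', length=2
  Position 2 ('b'): continues run of 'b', length=3
  Position 3 ('c'): new char, reset run to 1
  Position 4 ('c'): continues run of 'c', length=2
  Position 5 ('a'): new char, reset run to 1
  Position 6 ('a'): continues run of 'a', length=2
  Position 7 ('a'): continues run of 'a', length=3
  Position 8 ('c'): new char, reset run to 1
  Position 9 ('b'): new char, reset run to 1
  Position 10 ('b'): continues run of 'b', length=2
  Position 11 ('c'): new char, reset run to 1
  Position 12 ('a'): new char, reset run to 1
Longest run: 'b' with length 3

3


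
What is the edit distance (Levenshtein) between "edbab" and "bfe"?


Computing edit distance: "edbab" -> "bfe"
DP table:
           b    f    e
      0    1    2    3
  e   1    1    2    2
  d   2    2    2    3
  b   3    2    3    3
  a   4    3    3    4
  b   5    4    4    4
Edit distance = dp[5][3] = 4

4


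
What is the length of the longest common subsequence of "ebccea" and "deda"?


LCS of "ebccea" and "deda"
DP table:
           d    e    d    a
      0    0    0    0    0
  e   0    0    1    1    1
  b   0    0    1    1    1
  c   0    0    1    1    1
  c   0    0    1    1    1
  e   0    0    1    1    1
  a   0    0    1    1    2
LCS length = dp[6][4] = 2

2


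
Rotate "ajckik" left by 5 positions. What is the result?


Input: "ajckik", rotate left by 5
First 5 characters: "ajcki"
Remaining characters: "k"
Concatenate remaining + first: "k" + "ajcki" = "kajcki"

kajcki


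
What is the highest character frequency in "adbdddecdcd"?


Input: adbdddecdcd
Character counts:
  'a': 1
  'b': 1
  'c': 2
  'd': 6
  'e': 1
Maximum frequency: 6

6


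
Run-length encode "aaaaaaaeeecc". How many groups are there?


Input: aaaaaaaeeecc
Scanning for consecutive runs:
  Group 1: 'a' x 7 (positions 0-6)
  Group 2: 'e' x 3 (positions 7-9)
  Group 3: 'c' x 2 (positions 10-11)
Total groups: 3

3


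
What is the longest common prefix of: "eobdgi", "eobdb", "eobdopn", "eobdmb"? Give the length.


Words: eobdgi, eobdb, eobdopn, eobdmb
  Position 0: all 'e' => match
  Position 1: all 'o' => match
  Position 2: all 'b' => match
  Position 3: all 'd' => match
  Position 4: ('g', 'b', 'o', 'm') => mismatch, stop
LCP = "eobd" (length 4)

4


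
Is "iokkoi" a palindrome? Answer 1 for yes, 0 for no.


Input: iokkoi
Reversed: iokkoi
  Compare pos 0 ('i') with pos 5 ('i'): match
  Compare pos 1 ('o') with pos 4 ('o'): match
  Compare pos 2 ('k') with pos 3 ('k'): match
Result: palindrome

1


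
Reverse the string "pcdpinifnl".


Input: pcdpinifnl
Reading characters right to left:
  Position 9: 'l'
  Position 8: 'n'
  Position 7: 'f'
  Position 6: 'i'
  Position 5: 'n'
  Position 4: 'i'
  Position 3: 'p'
  Position 2: 'd'
  Position 1: 'c'
  Position 0: 'p'
Reversed: lnfinipdcp

lnfinipdcp


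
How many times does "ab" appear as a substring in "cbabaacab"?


Searching for "ab" in "cbabaacab"
Scanning each position:
  Position 0: "cb" => no
  Position 1: "ba" => no
  Position 2: "ab" => MATCH
  Position 3: "ba" => no
  Position 4: "aa" => no
  Position 5: "ac" => no
  Position 6: "ca" => no
  Position 7: "ab" => MATCH
Total occurrences: 2

2


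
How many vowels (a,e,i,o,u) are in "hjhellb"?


Input: hjhellb
Checking each character:
  'h' at position 0: consonant
  'j' at position 1: consonant
  'h' at position 2: consonant
  'e' at position 3: vowel (running total: 1)
  'l' at position 4: consonant
  'l' at position 5: consonant
  'b' at position 6: consonant
Total vowels: 1

1


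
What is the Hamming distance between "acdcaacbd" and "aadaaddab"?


Comparing "acdcaacbd" and "aadaaddab" position by position:
  Position 0: 'a' vs 'a' => same
  Position 1: 'c' vs 'a' => differ
  Position 2: 'd' vs 'd' => same
  Position 3: 'c' vs 'a' => differ
  Position 4: 'a' vs 'a' => same
  Position 5: 'a' vs 'd' => differ
  Position 6: 'c' vs 'd' => differ
  Position 7: 'b' vs 'a' => differ
  Position 8: 'd' vs 'b' => differ
Total differences (Hamming distance): 6

6


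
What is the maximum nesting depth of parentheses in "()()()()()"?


Input: "()()()()()"
Tracking depth:
  Position 0 '(': depth becomes 1
  Position 1 ')': depth becomes 0
  Position 2 '(': depth becomes 1
  Position 3 ')': depth becomes 0
  Position 4 '(': depth becomes 1
  Position 5 ')': depth becomes 0
  Position 6 '(': depth becomes 1
  Position 7 ')': depth becomes 0
  Position 8 '(': depth becomes 1
  Position 9 ')': depth becomes 0
Maximum depth reached: 1

1


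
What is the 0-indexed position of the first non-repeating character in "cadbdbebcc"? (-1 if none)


Input: cadbdbebcc
Character frequencies:
  'a': 1
  'b': 3
  'c': 3
  'd': 2
  'e': 1
Scanning left to right for freq == 1:
  Position 0 ('c'): freq=3, skip
  Position 1 ('a'): unique! => answer = 1

1


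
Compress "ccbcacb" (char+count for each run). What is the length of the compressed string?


Input: ccbcacb
Runs:
  'c' x 2 => "c2"
  'b' x 1 => "b1"
  'c' x 1 => "c1"
  'a' x 1 => "a1"
  'c' x 1 => "c1"
  'b' x 1 => "b1"
Compressed: "c2b1c1a1c1b1"
Compressed length: 12

12


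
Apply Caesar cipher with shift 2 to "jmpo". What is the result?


Caesar cipher: shift "jmpo" by 2
  'j' (pos 9) + 2 = pos 11 = 'l'
  'm' (pos 12) + 2 = pos 14 = 'o'
  'p' (pos 15) + 2 = pos 17 = 'r'
  'o' (pos 14) + 2 = pos 16 = 'q'
Result: lorq

lorq


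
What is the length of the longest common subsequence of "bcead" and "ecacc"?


LCS of "bcead" and "ecacc"
DP table:
           e    c    a    c    c
      0    0    0    0    0    0
  b   0    0    0    0    0    0
  c   0    0    1    1    1    1
  e   0    1    1    1    1    1
  a   0    1    1    2    2    2
  d   0    1    1    2    2    2
LCS length = dp[5][5] = 2

2


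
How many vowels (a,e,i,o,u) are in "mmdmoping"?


Input: mmdmoping
Checking each character:
  'm' at position 0: consonant
  'm' at position 1: consonant
  'd' at position 2: consonant
  'm' at position 3: consonant
  'o' at position 4: vowel (running total: 1)
  'p' at position 5: consonant
  'i' at position 6: vowel (running total: 2)
  'n' at position 7: consonant
  'g' at position 8: consonant
Total vowels: 2

2


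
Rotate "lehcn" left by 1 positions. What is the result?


Input: "lehcn", rotate left by 1
First 1 characters: "l"
Remaining characters: "ehcn"
Concatenate remaining + first: "ehcn" + "l" = "ehcnl"

ehcnl


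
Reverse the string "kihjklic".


Input: kihjklic
Reading characters right to left:
  Position 7: 'c'
  Position 6: 'i'
  Position 5: 'l'
  Position 4: 'k'
  Position 3: 'j'
  Position 2: 'h'
  Position 1: 'i'
  Position 0: 'k'
Reversed: cilkjhik

cilkjhik


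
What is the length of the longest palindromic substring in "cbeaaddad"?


Input: "cbeaaddad"
Checking substrings for palindromes:
  [4:8] "adda" (len 4) => palindrome
  [6:9] "dad" (len 3) => palindrome
  [3:5] "aa" (len 2) => palindrome
  [5:7] "dd" (len 2) => palindrome
Longest palindromic substring: "adda" with length 4

4


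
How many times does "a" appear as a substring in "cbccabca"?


Searching for "a" in "cbccabca"
Scanning each position:
  Position 0: "c" => no
  Position 1: "b" => no
  Position 2: "c" => no
  Position 3: "c" => no
  Position 4: "a" => MATCH
  Position 5: "b" => no
  Position 6: "c" => no
  Position 7: "a" => MATCH
Total occurrences: 2

2


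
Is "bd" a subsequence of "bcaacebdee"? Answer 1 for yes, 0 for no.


Check if "bd" is a subsequence of "bcaacebdee"
Greedy scan:
  Position 0 ('b'): matches sub[0] = 'b'
  Position 1 ('c'): no match needed
  Position 2 ('a'): no match needed
  Position 3 ('a'): no match needed
  Position 4 ('c'): no match needed
  Position 5 ('e'): no match needed
  Position 6 ('b'): no match needed
  Position 7 ('d'): matches sub[1] = 'd'
  Position 8 ('e'): no match needed
  Position 9 ('e'): no match needed
All 2 characters matched => is a subsequence

1


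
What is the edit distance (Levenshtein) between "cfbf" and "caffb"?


Computing edit distance: "cfbf" -> "caffb"
DP table:
           c    a    f    f    b
      0    1    2    3    4    5
  c   1    0    1    2    3    4
  f   2    1    1    1    2    3
  b   3    2    2    2    2    2
  f   4    3    3    2    2    3
Edit distance = dp[4][5] = 3

3


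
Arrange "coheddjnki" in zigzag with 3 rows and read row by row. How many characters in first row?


Zigzag "coheddjnki" into 3 rows:
Placing characters:
  'c' => row 0
  'o' => row 1
  'h' => row 2
  'e' => row 1
  'd' => row 0
  'd' => row 1
  'j' => row 2
  'n' => row 1
  'k' => row 0
  'i' => row 1
Rows:
  Row 0: "cdk"
  Row 1: "oedni"
  Row 2: "hj"
First row length: 3

3


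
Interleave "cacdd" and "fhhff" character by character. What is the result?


Interleaving "cacdd" and "fhhff":
  Position 0: 'c' from first, 'f' from second => "cf"
  Position 1: 'a' from first, 'h' from second => "ah"
  Position 2: 'c' from first, 'h' from second => "ch"
  Position 3: 'd' from first, 'f' from second => "df"
  Position 4: 'd' from first, 'f' from second => "df"
Result: cfahchdfdf

cfahchdfdf


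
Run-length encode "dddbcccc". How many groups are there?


Input: dddbcccc
Scanning for consecutive runs:
  Group 1: 'd' x 3 (positions 0-2)
  Group 2: 'b' x 1 (positions 3-3)
  Group 3: 'c' x 4 (positions 4-7)
Total groups: 3

3


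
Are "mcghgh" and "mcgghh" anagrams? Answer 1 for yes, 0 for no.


Strings: "mcghgh", "mcgghh"
Sorted first:  cgghhm
Sorted second: cgghhm
Sorted forms match => anagrams

1


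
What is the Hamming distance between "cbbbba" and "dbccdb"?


Comparing "cbbbba" and "dbccdb" position by position:
  Position 0: 'c' vs 'd' => differ
  Position 1: 'b' vs 'b' => same
  Position 2: 'b' vs 'c' => differ
  Position 3: 'b' vs 'c' => differ
  Position 4: 'b' vs 'd' => differ
  Position 5: 'a' vs 'b' => differ
Total differences (Hamming distance): 5

5


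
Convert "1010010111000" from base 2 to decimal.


Input: "1010010111000" in base 2
Positional expansion:
  Digit '1' (value 1) x 2^12 = 4096
  Digit '0' (value 0) x 2^11 = 0
  Digit '1' (value 1) x 2^10 = 1024
  Digit '0' (value 0) x 2^9 = 0
  Digit '0' (value 0) x 2^8 = 0
  Digit '1' (value 1) x 2^7 = 128
  Digit '0' (value 0) x 2^6 = 0
  Digit '1' (value 1) x 2^5 = 32
  Digit '1' (value 1) x 2^4 = 16
  Digit '1' (value 1) x 2^3 = 8
  Digit '0' (value 0) x 2^2 = 0
  Digit '0' (value 0) x 2^1 = 0
  Digit '0' (value 0) x 2^0 = 0
Sum = 5304

5304


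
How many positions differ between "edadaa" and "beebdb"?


Comparing "edadaa" and "beebdb" position by position:
  Position 0: 'e' vs 'b' => DIFFER
  Position 1: 'd' vs 'e' => DIFFER
  Position 2: 'a' vs 'e' => DIFFER
  Position 3: 'd' vs 'b' => DIFFER
  Position 4: 'a' vs 'd' => DIFFER
  Position 5: 'a' vs 'b' => DIFFER
Positions that differ: 6

6


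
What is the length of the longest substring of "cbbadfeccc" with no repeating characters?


Input: "cbbadfeccc"
Sliding window (track last position of each char):
  Position 0 ('c'): window [0,0] length 1 -- new best
  Position 1 ('b'): window [0,1] length 2 -- new best
  Position 2 ('b'): repeat (last at 1), move window start to 2
  Position 2 ('b'): window [2,2] length 1
  Position 3 ('a'): window [2,3] length 2
  Position 4 ('d'): window [2,4] length 3 -- new best
  Position 5 ('f'): window [2,5] length 4 -- new best
  Position 6 ('e'): window [2,6] length 5 -- new best
  Position 7 ('c'): window [2,7] length 6 -- new best
  Position 8 ('c'): repeat (last at 7), move window start to 8
  Position 8 ('c'): window [8,8] length 1
  Position 9 ('c'): repeat (last at 8), move window start to 9
  Position 9 ('c'): window [9,9] length 1
Longest substring with no repeats: "badfec" with length 6

6


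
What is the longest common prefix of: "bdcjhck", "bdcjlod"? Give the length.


Words: bdcjhck, bdcjlod
  Position 0: all 'b' => match
  Position 1: all 'd' => match
  Position 2: all 'c' => match
  Position 3: all 'j' => match
  Position 4: ('h', 'l') => mismatch, stop
LCP = "bdcj" (length 4)

4


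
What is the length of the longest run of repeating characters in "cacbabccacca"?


Input: "cacbabccacca"
Scanning for longest run:
  Position 1 ('a'): new char, reset run to 1
  Position 2 ('c'): new char, reset run to 1
  Position 3 ('b'): new char, reset run to 1
  Position 4 ('a'): new char, reset run to 1
  Position 5 ('b'): new char, reset run to 1
  Position 6 ('c'): new char, reset run to 1
  Position 7 ('c'): continues run of 'c', length=2
  Position 8 ('a'): new char, reset run to 1
  Position 9 ('c'): new char, reset run to 1
  Position 10 ('c'): continues run of 'c', length=2
  Position 11 ('a'): new char, reset run to 1
Longest run: 'c' with length 2

2


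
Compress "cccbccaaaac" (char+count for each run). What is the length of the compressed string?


Input: cccbccaaaac
Runs:
  'c' x 3 => "c3"
  'b' x 1 => "b1"
  'c' x 2 => "c2"
  'a' x 4 => "a4"
  'c' x 1 => "c1"
Compressed: "c3b1c2a4c1"
Compressed length: 10

10


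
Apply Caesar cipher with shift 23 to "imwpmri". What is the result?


Caesar cipher: shift "imwpmri" by 23
  'i' (pos 8) + 23 = pos 5 = 'f'
  'm' (pos 12) + 23 = pos 9 = 'j'
  'w' (pos 22) + 23 = pos 19 = 't'
  'p' (pos 15) + 23 = pos 12 = 'm'
  'm' (pos 12) + 23 = pos 9 = 'j'
  'r' (pos 17) + 23 = pos 14 = 'o'
  'i' (pos 8) + 23 = pos 5 = 'f'
Result: fjtmjof

fjtmjof


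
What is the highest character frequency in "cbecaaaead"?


Input: cbecaaaead
Character counts:
  'a': 4
  'b': 1
  'c': 2
  'd': 1
  'e': 2
Maximum frequency: 4

4


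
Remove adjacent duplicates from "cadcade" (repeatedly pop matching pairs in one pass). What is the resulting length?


Input: cadcade
Stack-based adjacent duplicate removal:
  Read 'c': push. Stack: c
  Read 'a': push. Stack: ca
  Read 'd': push. Stack: cad
  Read 'c': push. Stack: cadc
  Read 'a': push. Stack: cadca
  Read 'd': push. Stack: cadcad
  Read 'e': push. Stack: cadcade
Final stack: "cadcade" (length 7)

7


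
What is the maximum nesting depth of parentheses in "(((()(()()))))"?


Input: "(((()(()()))))"
Tracking depth:
  Position 0 '(': depth becomes 1
  Position 1 '(': depth becomes 2
  Position 2 '(': depth becomes 3
  Position 3 '(': depth becomes 4
  Position 4 ')': depth becomes 3
  Position 5 '(': depth becomes 4
  Position 6 '(': depth becomes 5
  Position 7 ')': depth becomes 4
  Position 8 '(': depth becomes 5
  Position 9 ')': depth becomes 4
  Position 10 ')': depth becomes 3
  Position 11 ')': depth becomes 2
  Position 12 ')': depth becomes 1
  Position 13 ')': depth becomes 0
Maximum depth reached: 5

5


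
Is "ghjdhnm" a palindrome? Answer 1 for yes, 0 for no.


Input: ghjdhnm
Reversed: mnhdjhg
  Compare pos 0 ('g') with pos 6 ('m'): MISMATCH
  Compare pos 1 ('h') with pos 5 ('n'): MISMATCH
  Compare pos 2 ('j') with pos 4 ('h'): MISMATCH
Result: not a palindrome

0


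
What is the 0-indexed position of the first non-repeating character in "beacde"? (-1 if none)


Input: beacde
Character frequencies:
  'a': 1
  'b': 1
  'c': 1
  'd': 1
  'e': 2
Scanning left to right for freq == 1:
  Position 0 ('b'): unique! => answer = 0

0


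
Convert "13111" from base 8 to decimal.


Input: "13111" in base 8
Positional expansion:
  Digit '1' (value 1) x 8^4 = 4096
  Digit '3' (value 3) x 8^3 = 1536
  Digit '1' (value 1) x 8^2 = 64
  Digit '1' (value 1) x 8^1 = 8
  Digit '1' (value 1) x 8^0 = 1
Sum = 5705

5705


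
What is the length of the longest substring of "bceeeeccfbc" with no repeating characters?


Input: "bceeeeccfbc"
Sliding window (track last position of each char):
  Position 0 ('b'): window [0,0] length 1 -- new best
  Position 1 ('c'): window [0,1] length 2 -- new best
  Position 2 ('e'): window [0,2] length 3 -- new best
  Position 3 ('e'): repeat (last at 2), move window start to 3
  Position 3 ('e'): window [3,3] length 1
  Position 4 ('e'): repeat (last at 3), move window start to 4
  Position 4 ('e'): window [4,4] length 1
  Position 5 ('e'): repeat (last at 4), move window start to 5
  Position 5 ('e'): window [5,5] length 1
  Position 6 ('c'): window [5,6] length 2
  Position 7 ('c'): repeat (last at 6), move window start to 7
  Position 7 ('c'): window [7,7] length 1
  Position 8 ('f'): window [7,8] length 2
  Position 9 ('b'): window [7,9] length 3
  Position 10 ('c'): repeat (last at 7), move window start to 8
  Position 10 ('c'): window [8,10] length 3
Longest substring with no repeats: "bce" with length 3

3


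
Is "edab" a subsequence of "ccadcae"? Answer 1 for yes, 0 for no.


Check if "edab" is a subsequence of "ccadcae"
Greedy scan:
  Position 0 ('c'): no match needed
  Position 1 ('c'): no match needed
  Position 2 ('a'): no match needed
  Position 3 ('d'): no match needed
  Position 4 ('c'): no match needed
  Position 5 ('a'): no match needed
  Position 6 ('e'): matches sub[0] = 'e'
Only matched 1/4 characters => not a subsequence

0


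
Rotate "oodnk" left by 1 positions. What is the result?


Input: "oodnk", rotate left by 1
First 1 characters: "o"
Remaining characters: "odnk"
Concatenate remaining + first: "odnk" + "o" = "odnko"

odnko


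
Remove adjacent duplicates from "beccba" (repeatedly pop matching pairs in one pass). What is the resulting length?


Input: beccba
Stack-based adjacent duplicate removal:
  Read 'b': push. Stack: b
  Read 'e': push. Stack: be
  Read 'c': push. Stack: bec
  Read 'c': matches stack top 'c' => pop. Stack: be
  Read 'b': push. Stack: beb
  Read 'a': push. Stack: beba
Final stack: "beba" (length 4)

4


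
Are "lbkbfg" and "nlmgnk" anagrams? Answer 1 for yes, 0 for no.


Strings: "lbkbfg", "nlmgnk"
Sorted first:  bbfgkl
Sorted second: gklmnn
Differ at position 0: 'b' vs 'g' => not anagrams

0


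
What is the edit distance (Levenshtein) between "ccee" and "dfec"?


Computing edit distance: "ccee" -> "dfec"
DP table:
           d    f    e    c
      0    1    2    3    4
  c   1    1    2    3    3
  c   2    2    2    3    3
  e   3    3    3    2    3
  e   4    4    4    3    3
Edit distance = dp[4][4] = 3

3


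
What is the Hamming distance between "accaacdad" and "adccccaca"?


Comparing "accaacdad" and "adccccaca" position by position:
  Position 0: 'a' vs 'a' => same
  Position 1: 'c' vs 'd' => differ
  Position 2: 'c' vs 'c' => same
  Position 3: 'a' vs 'c' => differ
  Position 4: 'a' vs 'c' => differ
  Position 5: 'c' vs 'c' => same
  Position 6: 'd' vs 'a' => differ
  Position 7: 'a' vs 'c' => differ
  Position 8: 'd' vs 'a' => differ
Total differences (Hamming distance): 6

6


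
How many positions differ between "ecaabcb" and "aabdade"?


Comparing "ecaabcb" and "aabdade" position by position:
  Position 0: 'e' vs 'a' => DIFFER
  Position 1: 'c' vs 'a' => DIFFER
  Position 2: 'a' vs 'b' => DIFFER
  Position 3: 'a' vs 'd' => DIFFER
  Position 4: 'b' vs 'a' => DIFFER
  Position 5: 'c' vs 'd' => DIFFER
  Position 6: 'b' vs 'e' => DIFFER
Positions that differ: 7

7


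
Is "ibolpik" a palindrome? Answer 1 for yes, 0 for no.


Input: ibolpik
Reversed: kiplobi
  Compare pos 0 ('i') with pos 6 ('k'): MISMATCH
  Compare pos 1 ('b') with pos 5 ('i'): MISMATCH
  Compare pos 2 ('o') with pos 4 ('p'): MISMATCH
Result: not a palindrome

0


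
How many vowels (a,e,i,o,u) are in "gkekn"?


Input: gkekn
Checking each character:
  'g' at position 0: consonant
  'k' at position 1: consonant
  'e' at position 2: vowel (running total: 1)
  'k' at position 3: consonant
  'n' at position 4: consonant
Total vowels: 1

1


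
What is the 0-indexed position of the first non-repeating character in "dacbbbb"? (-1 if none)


Input: dacbbbb
Character frequencies:
  'a': 1
  'b': 4
  'c': 1
  'd': 1
Scanning left to right for freq == 1:
  Position 0 ('d'): unique! => answer = 0

0


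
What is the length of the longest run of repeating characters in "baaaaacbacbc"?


Input: "baaaaacbacbc"
Scanning for longest run:
  Position 1 ('a'): new char, reset run to 1
  Position 2 ('a'): continues run of 'a', length=2
  Position 3 ('a'): continues run of 'a', length=3
  Position 4 ('a'): continues run of 'a', length=4
  Position 5 ('a'): continues run of 'a', length=5
  Position 6 ('c'): new char, reset run to 1
  Position 7 ('b'): new char, reset run to 1
  Position 8 ('a'): new char, reset run to 1
  Position 9 ('c'): new char, reset run to 1
  Position 10 ('b'): new char, reset run to 1
  Position 11 ('c'): new char, reset run to 1
Longest run: 'a' with length 5

5


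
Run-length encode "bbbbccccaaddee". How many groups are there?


Input: bbbbccccaaddee
Scanning for consecutive runs:
  Group 1: 'b' x 4 (positions 0-3)
  Group 2: 'c' x 4 (positions 4-7)
  Group 3: 'a' x 2 (positions 8-9)
  Group 4: 'd' x 2 (positions 10-11)
  Group 5: 'e' x 2 (positions 12-13)
Total groups: 5

5


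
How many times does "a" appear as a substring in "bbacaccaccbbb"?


Searching for "a" in "bbacaccaccbbb"
Scanning each position:
  Position 0: "b" => no
  Position 1: "b" => no
  Position 2: "a" => MATCH
  Position 3: "c" => no
  Position 4: "a" => MATCH
  Position 5: "c" => no
  Position 6: "c" => no
  Position 7: "a" => MATCH
  Position 8: "c" => no
  Position 9: "c" => no
  Position 10: "b" => no
  Position 11: "b" => no
  Position 12: "b" => no
Total occurrences: 3

3


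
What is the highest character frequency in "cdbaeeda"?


Input: cdbaeeda
Character counts:
  'a': 2
  'b': 1
  'c': 1
  'd': 2
  'e': 2
Maximum frequency: 2

2


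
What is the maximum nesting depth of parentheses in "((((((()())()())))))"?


Input: "((((((()())()())))))"
Tracking depth:
  Position 0 '(': depth becomes 1
  Position 1 '(': depth becomes 2
  Position 2 '(': depth becomes 3
  Position 3 '(': depth becomes 4
  Position 4 '(': depth becomes 5
  Position 5 '(': depth becomes 6
  Position 6 '(': depth becomes 7
  Position 7 ')': depth becomes 6
  Position 8 '(': depth becomes 7
  Position 9 ')': depth becomes 6
  Position 10 ')': depth becomes 5
  Position 11 '(': depth becomes 6
  Position 12 ')': depth becomes 5
  Position 13 '(': depth becomes 6
  Position 14 ')': depth becomes 5
  Position 15 ')': depth becomes 4
  Position 16 ')': depth becomes 3
  Position 17 ')': depth becomes 2
  Position 18 ')': depth becomes 1
  Position 19 ')': depth becomes 0
Maximum depth reached: 7

7


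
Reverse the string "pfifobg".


Input: pfifobg
Reading characters right to left:
  Position 6: 'g'
  Position 5: 'b'
  Position 4: 'o'
  Position 3: 'f'
  Position 2: 'i'
  Position 1: 'f'
  Position 0: 'p'
Reversed: gbofifp

gbofifp


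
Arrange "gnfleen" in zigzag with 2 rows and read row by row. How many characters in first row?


Zigzag "gnfleen" into 2 rows:
Placing characters:
  'g' => row 0
  'n' => row 1
  'f' => row 0
  'l' => row 1
  'e' => row 0
  'e' => row 1
  'n' => row 0
Rows:
  Row 0: "gfen"
  Row 1: "nle"
First row length: 4

4


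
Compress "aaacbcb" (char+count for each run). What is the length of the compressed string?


Input: aaacbcb
Runs:
  'a' x 3 => "a3"
  'c' x 1 => "c1"
  'b' x 1 => "b1"
  'c' x 1 => "c1"
  'b' x 1 => "b1"
Compressed: "a3c1b1c1b1"
Compressed length: 10

10


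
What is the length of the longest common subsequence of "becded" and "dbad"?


LCS of "becded" and "dbad"
DP table:
           d    b    a    d
      0    0    0    0    0
  b   0    0    1    1    1
  e   0    0    1    1    1
  c   0    0    1    1    1
  d   0    1    1    1    2
  e   0    1    1    1    2
  d   0    1    1    1    2
LCS length = dp[6][4] = 2

2


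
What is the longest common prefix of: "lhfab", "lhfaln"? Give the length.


Words: lhfab, lhfaln
  Position 0: all 'l' => match
  Position 1: all 'h' => match
  Position 2: all 'f' => match
  Position 3: all 'a' => match
  Position 4: ('b', 'l') => mismatch, stop
LCP = "lhfa" (length 4)

4


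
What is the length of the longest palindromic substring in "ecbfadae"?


Input: "ecbfadae"
Checking substrings for palindromes:
  [4:7] "ada" (len 3) => palindrome
Longest palindromic substring: "ada" with length 3

3


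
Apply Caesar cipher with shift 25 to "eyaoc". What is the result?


Caesar cipher: shift "eyaoc" by 25
  'e' (pos 4) + 25 = pos 3 = 'd'
  'y' (pos 24) + 25 = pos 23 = 'x'
  'a' (pos 0) + 25 = pos 25 = 'z'
  'o' (pos 14) + 25 = pos 13 = 'n'
  'c' (pos 2) + 25 = pos 1 = 'b'
Result: dxznb

dxznb


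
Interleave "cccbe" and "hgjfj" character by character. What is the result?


Interleaving "cccbe" and "hgjfj":
  Position 0: 'c' from first, 'h' from second => "ch"
  Position 1: 'c' from first, 'g' from second => "cg"
  Position 2: 'c' from first, 'j' from second => "cj"
  Position 3: 'b' from first, 'f' from second => "bf"
  Position 4: 'e' from first, 'j' from second => "ej"
Result: chcgcjbfej

chcgcjbfej


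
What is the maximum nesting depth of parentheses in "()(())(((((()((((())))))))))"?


Input: "()(())(((((()((((())))))))))"
Tracking depth:
  Position 0 '(': depth becomes 1
  Position 1 ')': depth becomes 0
  Position 2 '(': depth becomes 1
  Position 3 '(': depth becomes 2
  Position 4 ')': depth becomes 1
  Position 5 ')': depth becomes 0
  Position 6 '(': depth becomes 1
  Position 7 '(': depth becomes 2
  Position 8 '(': depth becomes 3
  Position 9 '(': depth becomes 4
  Position 10 '(': depth becomes 5
  Position 11 '(': depth becomes 6
  Position 12 ')': depth becomes 5
  Position 13 '(': depth becomes 6
  Position 14 '(': depth becomes 7
  Position 15 '(': depth becomes 8
  Position 16 '(': depth becomes 9
  Position 17 '(': depth becomes 10
  Position 18 ')': depth becomes 9
  Position 19 ')': depth becomes 8
  Position 20 ')': depth becomes 7
  Position 21 ')': depth becomes 6
  Position 22 ')': depth becomes 5
  Position 23 ')': depth becomes 4
  Position 24 ')': depth becomes 3
  Position 25 ')': depth becomes 2
  Position 26 ')': depth becomes 1
  Position 27 ')': depth becomes 0
Maximum depth reached: 10

10


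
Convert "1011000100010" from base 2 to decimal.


Input: "1011000100010" in base 2
Positional expansion:
  Digit '1' (value 1) x 2^12 = 4096
  Digit '0' (value 0) x 2^11 = 0
  Digit '1' (value 1) x 2^10 = 1024
  Digit '1' (value 1) x 2^9 = 512
  Digit '0' (value 0) x 2^8 = 0
  Digit '0' (value 0) x 2^7 = 0
  Digit '0' (value 0) x 2^6 = 0
  Digit '1' (value 1) x 2^5 = 32
  Digit '0' (value 0) x 2^4 = 0
  Digit '0' (value 0) x 2^3 = 0
  Digit '0' (value 0) x 2^2 = 0
  Digit '1' (value 1) x 2^1 = 2
  Digit '0' (value 0) x 2^0 = 0
Sum = 5666

5666


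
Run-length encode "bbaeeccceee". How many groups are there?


Input: bbaeeccceee
Scanning for consecutive runs:
  Group 1: 'b' x 2 (positions 0-1)
  Group 2: 'a' x 1 (positions 2-2)
  Group 3: 'e' x 2 (positions 3-4)
  Group 4: 'c' x 3 (positions 5-7)
  Group 5: 'e' x 3 (positions 8-10)
Total groups: 5

5


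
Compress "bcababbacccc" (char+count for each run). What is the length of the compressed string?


Input: bcababbacccc
Runs:
  'b' x 1 => "b1"
  'c' x 1 => "c1"
  'a' x 1 => "a1"
  'b' x 1 => "b1"
  'a' x 1 => "a1"
  'b' x 2 => "b2"
  'a' x 1 => "a1"
  'c' x 4 => "c4"
Compressed: "b1c1a1b1a1b2a1c4"
Compressed length: 16

16


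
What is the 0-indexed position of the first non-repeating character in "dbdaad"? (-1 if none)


Input: dbdaad
Character frequencies:
  'a': 2
  'b': 1
  'd': 3
Scanning left to right for freq == 1:
  Position 0 ('d'): freq=3, skip
  Position 1 ('b'): unique! => answer = 1

1


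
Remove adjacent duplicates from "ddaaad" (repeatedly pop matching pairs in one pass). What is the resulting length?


Input: ddaaad
Stack-based adjacent duplicate removal:
  Read 'd': push. Stack: d
  Read 'd': matches stack top 'd' => pop. Stack: (empty)
  Read 'a': push. Stack: a
  Read 'a': matches stack top 'a' => pop. Stack: (empty)
  Read 'a': push. Stack: a
  Read 'd': push. Stack: ad
Final stack: "ad" (length 2)

2


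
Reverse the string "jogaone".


Input: jogaone
Reading characters right to left:
  Position 6: 'e'
  Position 5: 'n'
  Position 4: 'o'
  Position 3: 'a'
  Position 2: 'g'
  Position 1: 'o'
  Position 0: 'j'
Reversed: enoagoj

enoagoj


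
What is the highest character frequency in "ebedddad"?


Input: ebedddad
Character counts:
  'a': 1
  'b': 1
  'd': 4
  'e': 2
Maximum frequency: 4

4


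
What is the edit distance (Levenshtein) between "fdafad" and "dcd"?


Computing edit distance: "fdafad" -> "dcd"
DP table:
           d    c    d
      0    1    2    3
  f   1    1    2    3
  d   2    1    2    2
  a   3    2    2    3
  f   4    3    3    3
  a   5    4    4    4
  d   6    5    5    4
Edit distance = dp[6][3] = 4

4


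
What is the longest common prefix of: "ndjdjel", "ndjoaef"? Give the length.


Words: ndjdjel, ndjoaef
  Position 0: all 'n' => match
  Position 1: all 'd' => match
  Position 2: all 'j' => match
  Position 3: ('d', 'o') => mismatch, stop
LCP = "ndj" (length 3)

3


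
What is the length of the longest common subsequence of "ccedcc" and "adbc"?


LCS of "ccedcc" and "adbc"
DP table:
           a    d    b    c
      0    0    0    0    0
  c   0    0    0    0    1
  c   0    0    0    0    1
  e   0    0    0    0    1
  d   0    0    1    1    1
  c   0    0    1    1    2
  c   0    0    1    1    2
LCS length = dp[6][4] = 2

2


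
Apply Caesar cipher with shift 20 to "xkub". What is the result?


Caesar cipher: shift "xkub" by 20
  'x' (pos 23) + 20 = pos 17 = 'r'
  'k' (pos 10) + 20 = pos 4 = 'e'
  'u' (pos 20) + 20 = pos 14 = 'o'
  'b' (pos 1) + 20 = pos 21 = 'v'
Result: reov

reov


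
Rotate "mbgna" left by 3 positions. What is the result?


Input: "mbgna", rotate left by 3
First 3 characters: "mbg"
Remaining characters: "na"
Concatenate remaining + first: "na" + "mbg" = "nambg"

nambg


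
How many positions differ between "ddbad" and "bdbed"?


Comparing "ddbad" and "bdbed" position by position:
  Position 0: 'd' vs 'b' => DIFFER
  Position 1: 'd' vs 'd' => same
  Position 2: 'b' vs 'b' => same
  Position 3: 'a' vs 'e' => DIFFER
  Position 4: 'd' vs 'd' => same
Positions that differ: 2

2


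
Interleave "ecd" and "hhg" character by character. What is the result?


Interleaving "ecd" and "hhg":
  Position 0: 'e' from first, 'h' from second => "eh"
  Position 1: 'c' from first, 'h' from second => "ch"
  Position 2: 'd' from first, 'g' from second => "dg"
Result: ehchdg

ehchdg


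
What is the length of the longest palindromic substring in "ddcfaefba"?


Input: "ddcfaefba"
Checking substrings for palindromes:
  [0:2] "dd" (len 2) => palindrome
Longest palindromic substring: "dd" with length 2

2


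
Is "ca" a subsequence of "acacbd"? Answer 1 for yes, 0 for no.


Check if "ca" is a subsequence of "acacbd"
Greedy scan:
  Position 0 ('a'): no match needed
  Position 1 ('c'): matches sub[0] = 'c'
  Position 2 ('a'): matches sub[1] = 'a'
  Position 3 ('c'): no match needed
  Position 4 ('b'): no match needed
  Position 5 ('d'): no match needed
All 2 characters matched => is a subsequence

1


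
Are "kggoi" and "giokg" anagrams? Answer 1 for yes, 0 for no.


Strings: "kggoi", "giokg"
Sorted first:  ggiko
Sorted second: ggiko
Sorted forms match => anagrams

1


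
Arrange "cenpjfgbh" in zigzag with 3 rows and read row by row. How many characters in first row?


Zigzag "cenpjfgbh" into 3 rows:
Placing characters:
  'c' => row 0
  'e' => row 1
  'n' => row 2
  'p' => row 1
  'j' => row 0
  'f' => row 1
  'g' => row 2
  'b' => row 1
  'h' => row 0
Rows:
  Row 0: "cjh"
  Row 1: "epfb"
  Row 2: "ng"
First row length: 3

3


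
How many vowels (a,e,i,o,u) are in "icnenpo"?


Input: icnenpo
Checking each character:
  'i' at position 0: vowel (running total: 1)
  'c' at position 1: consonant
  'n' at position 2: consonant
  'e' at position 3: vowel (running total: 2)
  'n' at position 4: consonant
  'p' at position 5: consonant
  'o' at position 6: vowel (running total: 3)
Total vowels: 3

3


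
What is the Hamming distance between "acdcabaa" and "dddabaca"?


Comparing "acdcabaa" and "dddabaca" position by position:
  Position 0: 'a' vs 'd' => differ
  Position 1: 'c' vs 'd' => differ
  Position 2: 'd' vs 'd' => same
  Position 3: 'c' vs 'a' => differ
  Position 4: 'a' vs 'b' => differ
  Position 5: 'b' vs 'a' => differ
  Position 6: 'a' vs 'c' => differ
  Position 7: 'a' vs 'a' => same
Total differences (Hamming distance): 6

6


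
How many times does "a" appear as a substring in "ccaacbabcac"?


Searching for "a" in "ccaacbabcac"
Scanning each position:
  Position 0: "c" => no
  Position 1: "c" => no
  Position 2: "a" => MATCH
  Position 3: "a" => MATCH
  Position 4: "c" => no
  Position 5: "b" => no
  Position 6: "a" => MATCH
  Position 7: "b" => no
  Position 8: "c" => no
  Position 9: "a" => MATCH
  Position 10: "c" => no
Total occurrences: 4

4


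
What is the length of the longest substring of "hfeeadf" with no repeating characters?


Input: "hfeeadf"
Sliding window (track last position of each char):
  Position 0 ('h'): window [0,0] length 1 -- new best
  Position 1 ('f'): window [0,1] length 2 -- new best
  Position 2 ('e'): window [0,2] length 3 -- new best
  Position 3 ('e'): repeat (last at 2), move window start to 3
  Position 3 ('e'): window [3,3] length 1
  Position 4 ('a'): window [3,4] length 2
  Position 5 ('d'): window [3,5] length 3
  Position 6 ('f'): window [3,6] length 4 -- new best
Longest substring with no repeats: "eadf" with length 4

4


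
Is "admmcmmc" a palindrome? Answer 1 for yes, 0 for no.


Input: admmcmmc
Reversed: cmmcmmda
  Compare pos 0 ('a') with pos 7 ('c'): MISMATCH
  Compare pos 1 ('d') with pos 6 ('m'): MISMATCH
  Compare pos 2 ('m') with pos 5 ('m'): match
  Compare pos 3 ('m') with pos 4 ('c'): MISMATCH
Result: not a palindrome

0


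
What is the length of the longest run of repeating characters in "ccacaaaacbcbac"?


Input: "ccacaaaacbcbac"
Scanning for longest run:
  Position 1 ('c'): continues run of 'c', length=2
  Position 2 ('a'): new char, reset run to 1
  Position 3 ('c'): new char, reset run to 1
  Position 4 ('a'): new char, reset run to 1
  Position 5 ('a'): continues run of 'a', length=2
  Position 6 ('a'): continues run of 'a', length=3
  Position 7 ('a'): continues run of 'a', length=4
  Position 8 ('c'): new char, reset run to 1
  Position 9 ('b'): new char, reset run to 1
  Position 10 ('c'): new char, reset run to 1
  Position 11 ('b'): new char, reset run to 1
  Position 12 ('a'): new char, reset run to 1
  Position 13 ('c'): new char, reset run to 1
Longest run: 'a' with length 4

4


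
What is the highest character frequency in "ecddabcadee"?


Input: ecddabcadee
Character counts:
  'a': 2
  'b': 1
  'c': 2
  'd': 3
  'e': 3
Maximum frequency: 3

3


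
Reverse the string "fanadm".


Input: fanadm
Reading characters right to left:
  Position 5: 'm'
  Position 4: 'd'
  Position 3: 'a'
  Position 2: 'n'
  Position 1: 'a'
  Position 0: 'f'
Reversed: mdanaf

mdanaf


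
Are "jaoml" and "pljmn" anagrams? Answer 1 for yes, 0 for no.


Strings: "jaoml", "pljmn"
Sorted first:  ajlmo
Sorted second: jlmnp
Differ at position 0: 'a' vs 'j' => not anagrams

0


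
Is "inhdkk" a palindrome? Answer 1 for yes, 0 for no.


Input: inhdkk
Reversed: kkdhni
  Compare pos 0 ('i') with pos 5 ('k'): MISMATCH
  Compare pos 1 ('n') with pos 4 ('k'): MISMATCH
  Compare pos 2 ('h') with pos 3 ('d'): MISMATCH
Result: not a palindrome

0


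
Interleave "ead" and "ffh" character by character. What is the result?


Interleaving "ead" and "ffh":
  Position 0: 'e' from first, 'f' from second => "ef"
  Position 1: 'a' from first, 'f' from second => "af"
  Position 2: 'd' from first, 'h' from second => "dh"
Result: efafdh

efafdh


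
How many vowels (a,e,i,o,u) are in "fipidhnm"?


Input: fipidhnm
Checking each character:
  'f' at position 0: consonant
  'i' at position 1: vowel (running total: 1)
  'p' at position 2: consonant
  'i' at position 3: vowel (running total: 2)
  'd' at position 4: consonant
  'h' at position 5: consonant
  'n' at position 6: consonant
  'm' at position 7: consonant
Total vowels: 2

2


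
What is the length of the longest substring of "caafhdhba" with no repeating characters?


Input: "caafhdhba"
Sliding window (track last position of each char):
  Position 0 ('c'): window [0,0] length 1 -- new best
  Position 1 ('a'): window [0,1] length 2 -- new best
  Position 2 ('a'): repeat (last at 1), move window start to 2
  Position 2 ('a'): window [2,2] length 1
  Position 3 ('f'): window [2,3] length 2
  Position 4 ('h'): window [2,4] length 3 -- new best
  Position 5 ('d'): window [2,5] length 4 -- new best
  Position 6 ('h'): repeat (last at 4), move window start to 5
  Position 6 ('h'): window [5,6] length 2
  Position 7 ('b'): window [5,7] length 3
  Position 8 ('a'): window [5,8] length 4
Longest substring with no repeats: "afhd" with length 4

4


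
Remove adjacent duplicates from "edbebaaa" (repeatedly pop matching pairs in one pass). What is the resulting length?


Input: edbebaaa
Stack-based adjacent duplicate removal:
  Read 'e': push. Stack: e
  Read 'd': push. Stack: ed
  Read 'b': push. Stack: edb
  Read 'e': push. Stack: edbe
  Read 'b': push. Stack: edbeb
  Read 'a': push. Stack: edbeba
  Read 'a': matches stack top 'a' => pop. Stack: edbeb
  Read 'a': push. Stack: edbeba
Final stack: "edbeba" (length 6)

6


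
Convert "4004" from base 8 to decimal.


Input: "4004" in base 8
Positional expansion:
  Digit '4' (value 4) x 8^3 = 2048
  Digit '0' (value 0) x 8^2 = 0
  Digit '0' (value 0) x 8^1 = 0
  Digit '4' (value 4) x 8^0 = 4
Sum = 2052

2052


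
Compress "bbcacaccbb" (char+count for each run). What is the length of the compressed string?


Input: bbcacaccbb
Runs:
  'b' x 2 => "b2"
  'c' x 1 => "c1"
  'a' x 1 => "a1"
  'c' x 1 => "c1"
  'a' x 1 => "a1"
  'c' x 2 => "c2"
  'b' x 2 => "b2"
Compressed: "b2c1a1c1a1c2b2"
Compressed length: 14

14


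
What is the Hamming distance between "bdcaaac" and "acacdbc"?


Comparing "bdcaaac" and "acacdbc" position by position:
  Position 0: 'b' vs 'a' => differ
  Position 1: 'd' vs 'c' => differ
  Position 2: 'c' vs 'a' => differ
  Position 3: 'a' vs 'c' => differ
  Position 4: 'a' vs 'd' => differ
  Position 5: 'a' vs 'b' => differ
  Position 6: 'c' vs 'c' => same
Total differences (Hamming distance): 6

6


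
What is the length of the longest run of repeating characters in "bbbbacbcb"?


Input: "bbbbacbcb"
Scanning for longest run:
  Position 1 ('b'): continues run of 'b', length=2
  Position 2 ('b'): continues run of 'b', length=3
  Position 3 ('b'): continues run of 'b', length=4
  Position 4 ('a'): new char, reset run to 1
  Position 5 ('c'): new char, reset run to 1
  Position 6 ('b'): new char, reset run to 1
  Position 7 ('c'): new char, reset run to 1
  Position 8 ('b'): new char, reset run to 1
Longest run: 'b' with length 4

4


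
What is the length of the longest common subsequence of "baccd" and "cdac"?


LCS of "baccd" and "cdac"
DP table:
           c    d    a    c
      0    0    0    0    0
  b   0    0    0    0    0
  a   0    0    0    1    1
  c   0    1    1    1    2
  c   0    1    1    1    2
  d   0    1    2    2    2
LCS length = dp[5][4] = 2

2
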